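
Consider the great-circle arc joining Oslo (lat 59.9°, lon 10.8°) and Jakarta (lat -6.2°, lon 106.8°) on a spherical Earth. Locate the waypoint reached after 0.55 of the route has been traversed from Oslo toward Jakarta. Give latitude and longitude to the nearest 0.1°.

≈ lat 31.5°, lon 82.4°

Write both endpoints as unit vectors p₁, p₂ with components (cos φ cos λ, cos φ sin λ, sin φ).
The central angle between the endpoints is δ = arccos(p₁·p₂) ≈ 1.717 rad (98.4°).
Interpolate at f = 0.55 with slerp weights a = sin((1−f)δ)/sin δ ≈ 0.706, b = sin(fδ)/sin δ ≈ 0.819.
p = a·p₁ + b·p₂ ≈ (0.112, 0.846, 0.522); φ = arcsin(p_z) ≈ 31.46°, λ = atan2(p_y, p_x) ≈ 82.44°.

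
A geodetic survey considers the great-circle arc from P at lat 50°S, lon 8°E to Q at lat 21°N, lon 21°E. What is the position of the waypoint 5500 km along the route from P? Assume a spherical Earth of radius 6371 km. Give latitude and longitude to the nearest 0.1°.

≈ lat 1.2°S, lon 17.7°E

Convert each endpoint to a unit vector on the sphere (x = cos φ cos λ, y = cos φ sin λ, z = sin φ).
The central angle between the endpoints is δ = arccos(p₁·p₂) ≈ 1.255 rad (71.9°). The total great-circle distance is δ·R ≈ 1.255 × 6371 ≈ 7998 km, so the target fraction is f = 5500/7998 ≈ 0.688.
Interpolate at f ≈ 0.688 with slerp weights a = sin((1−f)δ)/sin δ ≈ 0.402, b = sin(fδ)/sin δ ≈ 0.799.
p = a·p₁ + b·p₂ ≈ (0.953, 0.303, -0.021); φ = arcsin(p_z) ≈ -1.23°, λ = atan2(p_y, p_x) ≈ 17.67°.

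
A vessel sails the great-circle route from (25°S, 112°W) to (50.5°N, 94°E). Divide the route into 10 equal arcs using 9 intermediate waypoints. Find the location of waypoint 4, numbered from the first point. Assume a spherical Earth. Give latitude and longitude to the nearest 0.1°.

≈ (26.5°N, 141.9°W)

The haversine formula gives a central angle δ ≈ 2.576 rad (147.6°) between the endpoints.
Interpolate at f = 4/10 with slerp weights a = sin((1−f)δ)/sin δ ≈ 1.865, b = sin(fδ)/sin δ ≈ 1.600.
p = a·p₁ + b·p₂ ≈ (-0.704, -0.552, 0.446); φ = arcsin(p_z) ≈ 26.50°, λ = atan2(p_y, p_x) ≈ -141.90°.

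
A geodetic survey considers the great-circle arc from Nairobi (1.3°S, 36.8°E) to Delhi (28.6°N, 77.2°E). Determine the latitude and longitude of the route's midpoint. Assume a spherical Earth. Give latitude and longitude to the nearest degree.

≈ 15°N, 56°E

Convert each endpoint to a unit vector on the sphere (x = cos φ cos λ, y = cos φ sin λ, z = sin φ).
The central angle between the endpoints is δ = arccos(p₁·p₂) ≈ 0.853 rad (48.9°).
Interpolate at f = 1/2 with slerp weights a = sin((1−f)δ)/sin δ ≈ 0.549, b = sin(fδ)/sin δ ≈ 0.549.
p = a·p₁ + b·p₂ ≈ (0.546, 0.799, 0.250); φ = arcsin(p_z) ≈ 14.50°, λ = atan2(p_y, p_x) ≈ 55.63°.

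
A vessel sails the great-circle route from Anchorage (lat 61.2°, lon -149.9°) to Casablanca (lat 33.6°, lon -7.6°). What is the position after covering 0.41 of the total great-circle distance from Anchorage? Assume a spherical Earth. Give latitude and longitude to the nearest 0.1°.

≈ lat 73.7°, lon -59.1°

The haversine formula gives a central angle δ ≈ 1.403 rad (80.4°) between the endpoints.
Interpolate at f = 0.41 with slerp weights a = sin((1−f)δ)/sin δ ≈ 0.747, b = sin(fδ)/sin δ ≈ 0.552.
p = a·p₁ + b·p₂ ≈ (0.144, -0.241, 0.960); φ = arcsin(p_z) ≈ 73.68°, λ = atan2(p_y, p_x) ≈ -59.13°.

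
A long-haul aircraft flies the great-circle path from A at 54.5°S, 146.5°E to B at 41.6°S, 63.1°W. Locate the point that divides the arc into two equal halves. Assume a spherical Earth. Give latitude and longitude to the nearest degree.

≈ 76°S, 113°W

Convert each endpoint to a unit vector on the sphere (x = cos φ cos λ, y = cos φ sin λ, z = sin φ).
The central angle between the endpoints is δ = arccos(p₁·p₂) ≈ 1.407 rad (80.6°).
Interpolate at f = 1/2 with slerp weights a = sin((1−f)δ)/sin δ ≈ 0.656, b = sin(fδ)/sin δ ≈ 0.656.
p = a·p₁ + b·p₂ ≈ (-0.096, -0.227, -0.969); φ = arcsin(p_z) ≈ -75.73°, λ = atan2(p_y, p_x) ≈ -112.84°.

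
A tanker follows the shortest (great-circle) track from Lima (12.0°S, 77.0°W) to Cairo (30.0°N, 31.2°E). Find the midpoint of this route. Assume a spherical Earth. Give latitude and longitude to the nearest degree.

≈ 15°N, 28°W

Convert each endpoint to a unit vector on the sphere (x = cos φ cos λ, y = cos φ sin λ, z = sin φ).
The central angle between the endpoints is δ = arccos(p₁·p₂) ≈ 1.948 rad (111.6°).
Interpolate at f = 1/2 with slerp weights a = sin((1−f)δ)/sin δ ≈ 0.890, b = sin(fδ)/sin δ ≈ 0.890.
p = a·p₁ + b·p₂ ≈ (0.855, -0.449, 0.260); φ = arcsin(p_z) ≈ 15.06°, λ = atan2(p_y, p_x) ≈ -27.70°.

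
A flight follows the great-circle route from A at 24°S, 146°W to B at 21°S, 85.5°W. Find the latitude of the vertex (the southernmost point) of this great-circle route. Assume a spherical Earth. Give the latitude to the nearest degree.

≈ 26°S

The great circle lies in the plane with unit normal n̂ = (p₁ × p₂)/|p₁ × p₂|.
Here n̂_z ≈ +0.900; the vertex latitude is φ_max = arccos|n̂_z| ≈ 25.8°.
Check via Clairaut: cos φ_max = |cos φ₁| · sin C = cos(24.0°)·sin(99.8°) ≈ 0.900, again giving ≈ 25.8°.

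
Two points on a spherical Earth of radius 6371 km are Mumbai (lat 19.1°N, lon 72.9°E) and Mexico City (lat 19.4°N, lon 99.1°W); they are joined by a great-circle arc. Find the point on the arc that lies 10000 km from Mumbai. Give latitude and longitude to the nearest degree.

≈ lat 68°N, lon 74°W

From cos δ = sin φ₁ sin φ₂ + cos φ₁ cos φ₂ cos Δλ, the central angle is δ ≈ 2.456 rad (140.7°). The total great-circle distance is δ·R ≈ 2.456 × 6371 ≈ 15646 km, so the target fraction is f = 10000/15646 ≈ 0.639.
Interpolate at f ≈ 0.639 with slerp weights a = sin((1−f)δ)/sin δ ≈ 1.223, b = sin(fδ)/sin δ ≈ 1.579.
p = a·p₁ + b·p₂ ≈ (0.104, -0.366, 0.925); φ = arcsin(p_z) ≈ 67.64°, λ = atan2(p_y, p_x) ≈ -74.08°.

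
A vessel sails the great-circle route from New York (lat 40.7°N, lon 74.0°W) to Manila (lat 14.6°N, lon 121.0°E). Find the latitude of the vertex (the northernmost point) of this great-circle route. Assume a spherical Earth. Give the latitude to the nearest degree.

≈ 77°N

The great circle lies in the plane with unit normal n̂ = (p₁ × p₂)/|p₁ × p₂|.
Here n̂_z ≈ -0.226; the vertex latitude is φ_max = arccos|n̂_z| ≈ 76.9°.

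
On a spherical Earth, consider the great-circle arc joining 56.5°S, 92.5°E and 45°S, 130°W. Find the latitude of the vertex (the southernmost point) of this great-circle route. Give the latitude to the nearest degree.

≈ 74°S

The great circle lies in the plane with unit normal n̂ = (p₁ × p₂)/|p₁ × p₂|.
Here n̂_z ≈ +0.277; the vertex latitude is φ_max = arccos|n̂_z| ≈ 73.9°.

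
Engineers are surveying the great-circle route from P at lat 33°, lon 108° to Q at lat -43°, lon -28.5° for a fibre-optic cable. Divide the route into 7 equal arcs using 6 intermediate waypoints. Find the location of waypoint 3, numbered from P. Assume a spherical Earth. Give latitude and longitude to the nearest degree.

The haversine formula gives a central angle δ ≈ 2.526 rad (144.7°) between the endpoints.
Interpolate at f = 3/7 with slerp weights a = sin((1−f)δ)/sin δ ≈ 1.717, b = sin(fδ)/sin δ ≈ 1.529.
p = a·p₁ + b·p₂ ≈ (0.538, 0.836, -0.107); φ = arcsin(p_z) ≈ -6.17°, λ = atan2(p_y, p_x) ≈ 57.26°.

≈ lat -6°, lon 57°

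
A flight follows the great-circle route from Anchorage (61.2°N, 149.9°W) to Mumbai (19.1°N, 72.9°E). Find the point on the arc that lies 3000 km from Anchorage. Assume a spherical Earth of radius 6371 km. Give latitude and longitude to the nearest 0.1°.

≈ (71.5°N, 143.3°E)

The haversine formula gives a central angle δ ≈ 1.618 rad (92.7°) between the endpoints. The total great-circle distance is δ·R ≈ 1.618 × 6371 ≈ 10309 km, so the target fraction is f = 3000/10309 ≈ 0.291.
Interpolate at f ≈ 0.291 with slerp weights a = sin((1−f)δ)/sin δ ≈ 0.913, b = sin(fδ)/sin δ ≈ 0.454.
p = a·p₁ + b·p₂ ≈ (-0.254, 0.190, 0.948); φ = arcsin(p_z) ≈ 71.51°, λ = atan2(p_y, p_x) ≈ 143.26°.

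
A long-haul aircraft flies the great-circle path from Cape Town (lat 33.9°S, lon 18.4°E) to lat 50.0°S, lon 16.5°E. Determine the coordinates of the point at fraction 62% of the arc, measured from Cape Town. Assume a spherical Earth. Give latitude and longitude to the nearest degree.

≈ lat 44°S, lon 17°E

Write both endpoints as unit vectors p₁, p₂ with components (cos φ cos λ, cos φ sin λ, sin φ).
The central angle between the endpoints is δ = arccos(p₁·p₂) ≈ 0.282 rad (16.2°).
Interpolate at f = 0.62 with slerp weights a = sin((1−f)δ)/sin δ ≈ 0.384, b = sin(fδ)/sin δ ≈ 0.625.
p = a·p₁ + b·p₂ ≈ (0.688, 0.215, -0.693); φ = arcsin(p_z) ≈ -43.89°, λ = atan2(p_y, p_x) ≈ 17.34°.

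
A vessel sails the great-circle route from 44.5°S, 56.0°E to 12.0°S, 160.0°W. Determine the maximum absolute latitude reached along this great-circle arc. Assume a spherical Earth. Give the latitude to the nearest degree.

≈ 63°S

The great circle lies in the plane with unit normal n̂ = (p₁ × p₂)/|p₁ × p₂|.
Here n̂_z ≈ +0.452; the vertex latitude is φ_max = arccos|n̂_z| ≈ 63.2°.
Check via Clairaut: cos φ_max = |cos φ₁| · sin C = cos(44.5°)·sin(140.7°) ≈ 0.452, again giving ≈ 63.2°.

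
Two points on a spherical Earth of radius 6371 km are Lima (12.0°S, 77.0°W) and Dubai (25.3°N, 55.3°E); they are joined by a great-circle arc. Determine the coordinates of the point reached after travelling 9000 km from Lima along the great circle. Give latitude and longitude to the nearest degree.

Write both endpoints as unit vectors p₁, p₂ with components (cos φ cos λ, cos φ sin λ, sin φ).
The central angle between the endpoints is δ = arccos(p₁·p₂) ≈ 2.324 rad (133.2°). The total great-circle distance is δ·R ≈ 2.324 × 6371 ≈ 14807 km, so the target fraction is f = 9000/14807 ≈ 0.608.
Interpolate at f ≈ 0.608 with slerp weights a = sin((1−f)δ)/sin δ ≈ 1.083, b = sin(fδ)/sin δ ≈ 1.354.
p = a·p₁ + b·p₂ ≈ (0.935, -0.026, 0.353); φ = arcsin(p_z) ≈ 20.69°, λ = atan2(p_y, p_x) ≈ -1.62°.

≈ 21°N, 2°W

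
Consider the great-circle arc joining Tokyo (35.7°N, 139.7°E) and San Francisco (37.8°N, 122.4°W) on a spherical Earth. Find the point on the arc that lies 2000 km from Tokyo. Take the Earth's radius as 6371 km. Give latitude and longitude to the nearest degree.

≈ 45°N, 160°E

Write both endpoints as unit vectors p₁, p₂ with components (cos φ cos λ, cos φ sin λ, sin φ).
The central angle between the endpoints is δ = arccos(p₁·p₂) ≈ 1.298 rad (74.4°). The total great-circle distance is δ·R ≈ 1.298 × 6371 ≈ 8269 km, so the target fraction is f = 2000/8269 ≈ 0.242.
Interpolate at f ≈ 0.242 with slerp weights a = sin((1−f)δ)/sin δ ≈ 0.865, b = sin(fδ)/sin δ ≈ 0.321.
p = a·p₁ + b·p₂ ≈ (-0.671, 0.240, 0.701); φ = arcsin(p_z) ≈ 44.52°, λ = atan2(p_y, p_x) ≈ 160.31°.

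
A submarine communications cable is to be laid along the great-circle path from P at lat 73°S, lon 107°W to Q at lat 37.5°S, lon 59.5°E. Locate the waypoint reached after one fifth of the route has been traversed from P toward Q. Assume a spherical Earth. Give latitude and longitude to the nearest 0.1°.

≈ lat 85.6°S, lon 68.7°W

Convert each endpoint to a unit vector on the sphere (x = cos φ cos λ, y = cos φ sin λ, z = sin φ).
The central angle between the endpoints is δ = arccos(p₁·p₂) ≈ 1.206 rad (69.1°).
Interpolate at f = 1/5 with slerp weights a = sin((1−f)δ)/sin δ ≈ 0.880, b = sin(fδ)/sin δ ≈ 0.256.
p = a·p₁ + b·p₂ ≈ (0.028, -0.071, -0.997); φ = arcsin(p_z) ≈ -85.62°, λ = atan2(p_y, p_x) ≈ -68.71°.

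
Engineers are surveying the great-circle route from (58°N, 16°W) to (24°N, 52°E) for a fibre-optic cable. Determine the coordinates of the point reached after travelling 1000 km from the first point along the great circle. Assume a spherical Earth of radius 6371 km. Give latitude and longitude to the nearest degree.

≈ (56°N, 0°E)

Write both endpoints as unit vectors p₁, p₂ with components (cos φ cos λ, cos φ sin λ, sin φ).
The central angle between the endpoints is δ = arccos(p₁·p₂) ≈ 1.017 rad (58.2°). The total great-circle distance is δ·R ≈ 1.017 × 6371 ≈ 6477 km, so the target fraction is f = 1000/6477 ≈ 0.154.
Interpolate at f ≈ 0.154 with slerp weights a = sin((1−f)δ)/sin δ ≈ 0.891, b = sin(fδ)/sin δ ≈ 0.184.
p = a·p₁ + b·p₂ ≈ (0.557, 0.002, 0.830); φ = arcsin(p_z) ≈ 56.13°, λ = atan2(p_y, p_x) ≈ 0.23°.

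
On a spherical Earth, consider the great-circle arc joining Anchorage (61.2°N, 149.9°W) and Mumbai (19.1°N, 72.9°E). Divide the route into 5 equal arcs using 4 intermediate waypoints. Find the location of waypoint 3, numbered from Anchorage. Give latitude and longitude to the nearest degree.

≈ 53°N, 92°E

From cos δ = sin φ₁ sin φ₂ + cos φ₁ cos φ₂ cos Δλ, the central angle is δ ≈ 1.618 rad (92.7°).
Interpolate at f = 3/5 with slerp weights a = sin((1−f)δ)/sin δ ≈ 0.604, b = sin(fδ)/sin δ ≈ 0.826.
p = a·p₁ + b·p₂ ≈ (-0.022, 0.600, 0.799); φ = arcsin(p_z) ≈ 53.07°, λ = atan2(p_y, p_x) ≈ 92.10°.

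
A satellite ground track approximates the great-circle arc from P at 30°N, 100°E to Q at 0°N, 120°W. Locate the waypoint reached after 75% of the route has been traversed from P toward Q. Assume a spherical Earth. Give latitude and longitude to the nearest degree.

≈ 21°N, 146°W

The haversine formula gives a central angle δ ≈ 2.296 rad (131.6°) between the endpoints.
Interpolate at f = 0.75 with slerp weights a = sin((1−f)δ)/sin δ ≈ 0.726, b = sin(fδ)/sin δ ≈ 1.321.
p = a·p₁ + b·p₂ ≈ (-0.770, -0.525, 0.363); φ = arcsin(p_z) ≈ 21.28°, λ = atan2(p_y, p_x) ≈ -145.69°.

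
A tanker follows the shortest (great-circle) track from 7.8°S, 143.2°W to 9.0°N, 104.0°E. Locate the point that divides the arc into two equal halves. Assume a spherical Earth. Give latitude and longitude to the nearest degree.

≈ 1°N, 161°E

Convert each endpoint to a unit vector on the sphere (x = cos φ cos λ, y = cos φ sin λ, z = sin φ).
The central angle between the endpoints is δ = arccos(p₁·p₂) ≈ 1.983 rad (113.6°).
Interpolate at f = 1/2 with slerp weights a = sin((1−f)δ)/sin δ ≈ 0.913, b = sin(fδ)/sin δ ≈ 0.913.
p = a·p₁ + b·p₂ ≈ (-0.943, 0.333, 0.019); φ = arcsin(p_z) ≈ 1.08°, λ = atan2(p_y, p_x) ≈ 160.53°.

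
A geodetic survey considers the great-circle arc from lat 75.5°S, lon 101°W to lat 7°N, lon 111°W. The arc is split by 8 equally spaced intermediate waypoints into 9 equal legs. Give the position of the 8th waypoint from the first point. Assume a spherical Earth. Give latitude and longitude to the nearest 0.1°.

From cos δ = sin φ₁ sin φ₂ + cos φ₁ cos φ₂ cos Δλ, the central angle is δ ≈ 1.444 rad (82.7°).
Interpolate at f = 8/9 with slerp weights a = sin((1−f)δ)/sin δ ≈ 0.161, b = sin(fδ)/sin δ ≈ 0.967.
p = a·p₁ + b·p₂ ≈ (-0.352, -0.935, -0.038); φ = arcsin(p_z) ≈ -2.18°, λ = atan2(p_y, p_x) ≈ -110.60°.

≈ lat 2.2°S, lon 110.6°W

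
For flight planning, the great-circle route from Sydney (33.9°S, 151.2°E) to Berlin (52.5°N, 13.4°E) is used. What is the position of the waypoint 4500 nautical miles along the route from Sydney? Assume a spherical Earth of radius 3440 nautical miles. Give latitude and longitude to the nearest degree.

The haversine formula gives a central angle δ ≈ 2.527 rad (144.8°) between the endpoints. The total great-circle distance is δ·R ≈ 2.527 × 3440 ≈ 8692 nmi, so the target fraction is f = 4500/8692 ≈ 0.518.
Interpolate at f ≈ 0.518 with slerp weights a = sin((1−f)δ)/sin δ ≈ 1.627, b = sin(fδ)/sin δ ≈ 1.674.
p = a·p₁ + b·p₂ ≈ (-0.192, 0.887, 0.421); φ = arcsin(p_z) ≈ 24.87°, λ = atan2(p_y, p_x) ≈ 102.22°.

≈ 25°N, 102°E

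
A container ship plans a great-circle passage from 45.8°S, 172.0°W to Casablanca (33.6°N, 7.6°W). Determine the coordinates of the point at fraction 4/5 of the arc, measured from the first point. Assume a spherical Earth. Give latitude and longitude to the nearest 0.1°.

Convert each endpoint to a unit vector on the sphere (x = cos φ cos λ, y = cos φ sin λ, z = sin φ).
The central angle between the endpoints is δ = arccos(p₁·p₂) ≈ 2.844 rad (162.9°).
Interpolate at f = 4/5 with slerp weights a = sin((1−f)δ)/sin δ ≈ 1.836, b = sin(fδ)/sin δ ≈ 2.598.
p = a·p₁ + b·p₂ ≈ (0.877, -0.464, 0.121); φ = arcsin(p_z) ≈ 6.97°, λ = atan2(p_y, p_x) ≈ -27.90°.

≈ 7.0°N, 27.9°W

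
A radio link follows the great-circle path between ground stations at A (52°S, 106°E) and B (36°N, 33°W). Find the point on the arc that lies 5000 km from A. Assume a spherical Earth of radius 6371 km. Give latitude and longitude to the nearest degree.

Convert each endpoint to a unit vector on the sphere (x = cos φ cos λ, y = cos φ sin λ, z = sin φ).
The central angle between the endpoints is δ = arccos(p₁·p₂) ≈ 2.566 rad (147.0°). The total great-circle distance is δ·R ≈ 2.566 × 6371 ≈ 16351 km, so the target fraction is f = 5000/16351 ≈ 0.306.
Interpolate at f ≈ 0.306 with slerp weights a = sin((1−f)δ)/sin δ ≈ 1.798, b = sin(fδ)/sin δ ≈ 1.299.
p = a·p₁ + b·p₂ ≈ (0.576, 0.491, -0.653); φ = arcsin(p_z) ≈ -40.76°, λ = atan2(p_y, p_x) ≈ 40.45°.

≈ (41°S, 40°E)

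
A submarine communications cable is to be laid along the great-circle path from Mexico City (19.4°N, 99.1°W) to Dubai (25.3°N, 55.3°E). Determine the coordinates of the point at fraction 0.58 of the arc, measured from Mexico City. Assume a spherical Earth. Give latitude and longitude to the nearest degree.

≈ 61°N, 6°W

Write both endpoints as unit vectors p₁, p₂ with components (cos φ cos λ, cos φ sin λ, sin φ).
The central angle between the endpoints is δ = arccos(p₁·p₂) ≈ 2.249 rad (128.8°).
Interpolate at f = 0.58 with slerp weights a = sin((1−f)δ)/sin δ ≈ 1.040, b = sin(fδ)/sin δ ≈ 1.238.
p = a·p₁ + b·p₂ ≈ (0.482, -0.048, 0.875); φ = arcsin(p_z) ≈ 61.01°, λ = atan2(p_y, p_x) ≈ -5.70°.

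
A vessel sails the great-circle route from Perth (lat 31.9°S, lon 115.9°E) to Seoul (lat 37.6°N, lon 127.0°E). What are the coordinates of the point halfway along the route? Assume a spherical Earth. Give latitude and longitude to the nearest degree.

From cos δ = sin φ₁ sin φ₂ + cos φ₁ cos φ₂ cos Δλ, the central angle is δ ≈ 1.226 rad (70.3°).
Interpolate at f = 1/2 with slerp weights a = sin((1−f)δ)/sin δ ≈ 0.611, b = sin(fδ)/sin δ ≈ 0.611.
p = a·p₁ + b·p₂ ≈ (-0.518, 0.854, 0.050); φ = arcsin(p_z) ≈ 2.86°, λ = atan2(p_y, p_x) ≈ 121.26°.

≈ lat 3°N, lon 121°E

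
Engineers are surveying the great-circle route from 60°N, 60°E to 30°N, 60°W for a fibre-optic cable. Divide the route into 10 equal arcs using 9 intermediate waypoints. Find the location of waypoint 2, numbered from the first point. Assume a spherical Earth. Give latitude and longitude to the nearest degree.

≈ 67°N, 28°E

Convert each endpoint to a unit vector on the sphere (x = cos φ cos λ, y = cos φ sin λ, z = sin φ).
The central angle between the endpoints is δ = arccos(p₁·p₂) ≈ 1.353 rad (77.5°).
Interpolate at f = 2/10 with slerp weights a = sin((1−f)δ)/sin δ ≈ 0.904, b = sin(fδ)/sin δ ≈ 0.274.
p = a·p₁ + b·p₂ ≈ (0.345, 0.186, 0.920); φ = arcsin(p_z) ≈ 66.94°, λ = atan2(p_y, p_x) ≈ 28.40°.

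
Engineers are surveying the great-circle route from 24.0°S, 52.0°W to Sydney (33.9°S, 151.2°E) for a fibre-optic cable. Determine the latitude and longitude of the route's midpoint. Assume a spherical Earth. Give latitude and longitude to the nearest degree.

≈ 70°S, 117°W

Write both endpoints as unit vectors p₁, p₂ with components (cos φ cos λ, cos φ sin λ, sin φ).
The central angle between the endpoints is δ = arccos(p₁·p₂) ≈ 2.060 rad (118.0°).
Interpolate at f = 1/2 with slerp weights a = sin((1−f)δ)/sin δ ≈ 0.971, b = sin(fδ)/sin δ ≈ 0.971.
p = a·p₁ + b·p₂ ≈ (-0.160, -0.311, -0.937); φ = arcsin(p_z) ≈ -69.53°, λ = atan2(p_y, p_x) ≈ -117.26°.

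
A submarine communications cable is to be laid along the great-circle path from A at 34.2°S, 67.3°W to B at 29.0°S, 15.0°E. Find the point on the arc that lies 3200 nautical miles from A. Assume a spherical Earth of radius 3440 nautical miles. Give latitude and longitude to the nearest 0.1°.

≈ 35.1°S, 1.2°W

Convert each endpoint to a unit vector on the sphere (x = cos φ cos λ, y = cos φ sin λ, z = sin φ).
The central angle between the endpoints is δ = arccos(p₁·p₂) ≈ 1.192 rad (68.3°). The total great-circle distance is δ·R ≈ 1.192 × 3440 ≈ 4102 nmi, so the target fraction is f = 3200/4102 ≈ 0.780.
Interpolate at f ≈ 0.780 with slerp weights a = sin((1−f)δ)/sin δ ≈ 0.279, b = sin(fδ)/sin δ ≈ 0.863.
p = a·p₁ + b·p₂ ≈ (0.818, -0.018, -0.575); φ = arcsin(p_z) ≈ -35.10°, λ = atan2(p_y, p_x) ≈ -1.23°.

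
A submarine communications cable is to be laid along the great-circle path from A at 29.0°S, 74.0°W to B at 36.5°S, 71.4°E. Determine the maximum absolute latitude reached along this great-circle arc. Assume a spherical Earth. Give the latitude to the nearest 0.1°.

≈ 65.3°S

The great circle lies in the plane with unit normal n̂ = (p₁ × p₂)/|p₁ × p₂|.
Here n̂_z ≈ +0.417; the vertex latitude is φ_max = arccos|n̂_z| ≈ 65.3°.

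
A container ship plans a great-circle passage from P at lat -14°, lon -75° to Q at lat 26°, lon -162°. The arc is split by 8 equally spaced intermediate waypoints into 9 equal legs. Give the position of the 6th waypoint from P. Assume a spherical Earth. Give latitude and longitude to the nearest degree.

Convert each endpoint to a unit vector on the sphere (x = cos φ cos λ, y = cos φ sin λ, z = sin φ).
The central angle between the endpoints is δ = arccos(p₁·p₂) ≈ 1.631 rad (93.5°).
Interpolate at f = 6/9 with slerp weights a = sin((1−f)δ)/sin δ ≈ 0.518, b = sin(fδ)/sin δ ≈ 0.887.
p = a·p₁ + b·p₂ ≈ (-0.628, -0.732, 0.263); φ = arcsin(p_z) ≈ 15.28°, λ = atan2(p_y, p_x) ≈ -130.63°.

≈ lat 15°, lon -131°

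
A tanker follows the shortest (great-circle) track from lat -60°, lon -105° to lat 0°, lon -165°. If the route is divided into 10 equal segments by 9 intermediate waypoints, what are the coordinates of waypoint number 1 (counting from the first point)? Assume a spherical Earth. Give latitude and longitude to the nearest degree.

≈ lat -56°, lon -117°

The haversine formula gives a central angle δ ≈ 1.318 rad (75.5°) between the endpoints.
Interpolate at f = 1/10 with slerp weights a = sin((1−f)δ)/sin δ ≈ 0.957, b = sin(fδ)/sin δ ≈ 0.136.
p = a·p₁ + b·p₂ ≈ (-0.255, -0.498, -0.829); φ = arcsin(p_z) ≈ -56.01°, λ = atan2(p_y, p_x) ≈ -117.14°.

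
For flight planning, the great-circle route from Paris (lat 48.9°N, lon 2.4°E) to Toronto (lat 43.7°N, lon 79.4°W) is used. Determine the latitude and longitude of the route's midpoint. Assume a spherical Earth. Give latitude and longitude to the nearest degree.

Convert each endpoint to a unit vector on the sphere (x = cos φ cos λ, y = cos φ sin λ, z = sin φ).
The central angle between the endpoints is δ = arccos(p₁·p₂) ≈ 0.942 rad (54.0°).
Interpolate at f = 1/2 with slerp weights a = sin((1−f)δ)/sin δ ≈ 0.561, b = sin(fδ)/sin δ ≈ 0.561.
p = a·p₁ + b·p₂ ≈ (0.443, -0.383, 0.810); φ = arcsin(p_z) ≈ 54.14°, λ = atan2(p_y, p_x) ≈ -40.86°.

≈ lat 54°N, lon 41°W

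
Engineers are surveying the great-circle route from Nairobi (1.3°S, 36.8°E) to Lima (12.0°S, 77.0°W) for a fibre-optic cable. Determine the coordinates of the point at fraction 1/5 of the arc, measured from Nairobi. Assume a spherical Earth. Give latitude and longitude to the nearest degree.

Write both endpoints as unit vectors p₁, p₂ with components (cos φ cos λ, cos φ sin λ, sin φ).
The central angle between the endpoints is δ = arccos(p₁·p₂) ≈ 1.971 rad (112.9°).
Interpolate at f = 1/5 with slerp weights a = sin((1−f)δ)/sin δ ≈ 1.086, b = sin(fδ)/sin δ ≈ 0.417.
p = a·p₁ + b·p₂ ≈ (0.961, 0.253, -0.111); φ = arcsin(p_z) ≈ -6.39°, λ = atan2(p_y, p_x) ≈ 14.73°.

≈ (6°S, 15°E)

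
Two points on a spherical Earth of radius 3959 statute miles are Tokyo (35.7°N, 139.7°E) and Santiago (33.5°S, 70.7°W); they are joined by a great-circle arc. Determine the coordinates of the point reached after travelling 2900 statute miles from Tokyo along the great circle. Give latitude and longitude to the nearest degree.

≈ 23°N, 174°W

From cos δ = sin φ₁ sin φ₂ + cos φ₁ cos φ₂ cos Δλ, the central angle is δ ≈ 2.705 rad (155.0°). The total great-circle distance is δ·R ≈ 2.705 × 3959 ≈ 10709 mi, so the target fraction is f = 2900/10709 ≈ 0.271.
Interpolate at f ≈ 0.271 with slerp weights a = sin((1−f)δ)/sin δ ≈ 2.176, b = sin(fδ)/sin δ ≈ 1.581.
p = a·p₁ + b·p₂ ≈ (-0.912, -0.101, 0.397); φ = arcsin(p_z) ≈ 23.41°, λ = atan2(p_y, p_x) ≈ -173.66°.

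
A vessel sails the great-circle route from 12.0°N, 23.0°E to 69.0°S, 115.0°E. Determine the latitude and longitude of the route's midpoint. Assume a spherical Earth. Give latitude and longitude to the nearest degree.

Convert each endpoint to a unit vector on the sphere (x = cos φ cos λ, y = cos φ sin λ, z = sin φ).
The central angle between the endpoints is δ = arccos(p₁·p₂) ≈ 1.779 rad (101.9°).
Interpolate at f = 1/2 with slerp weights a = sin((1−f)δ)/sin δ ≈ 0.794, b = sin(fδ)/sin δ ≈ 0.794.
p = a·p₁ + b·p₂ ≈ (0.594, 0.561, -0.576); φ = arcsin(p_z) ≈ -35.17°, λ = atan2(p_y, p_x) ≈ 43.35°.

≈ 35°S, 43°E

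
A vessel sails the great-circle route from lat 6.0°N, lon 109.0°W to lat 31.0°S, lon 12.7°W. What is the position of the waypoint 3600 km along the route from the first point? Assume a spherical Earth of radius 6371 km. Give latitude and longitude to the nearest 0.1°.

≈ lat 10.5°S, lon 81.0°W

Write both endpoints as unit vectors p₁, p₂ with components (cos φ cos λ, cos φ sin λ, sin φ).
The central angle between the endpoints is δ = arccos(p₁·p₂) ≈ 1.719 rad (98.5°). The total great-circle distance is δ·R ≈ 1.719 × 6371 ≈ 10950 km, so the target fraction is f = 3600/10950 ≈ 0.329.
Interpolate at f ≈ 0.329 with slerp weights a = sin((1−f)δ)/sin δ ≈ 0.924, b = sin(fδ)/sin δ ≈ 0.541.
p = a·p₁ + b·p₂ ≈ (0.153, -0.971, -0.182); φ = arcsin(p_z) ≈ -10.50°, λ = atan2(p_y, p_x) ≈ -81.02°.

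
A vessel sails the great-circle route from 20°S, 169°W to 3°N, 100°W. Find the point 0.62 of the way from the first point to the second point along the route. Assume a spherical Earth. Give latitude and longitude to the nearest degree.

≈ 7°S, 125°W

The haversine formula gives a central angle δ ≈ 1.247 rad (71.4°) between the endpoints.
Interpolate at f = 0.62 with slerp weights a = sin((1−f)δ)/sin δ ≈ 0.481, b = sin(fδ)/sin δ ≈ 0.737.
p = a·p₁ + b·p₂ ≈ (-0.572, -0.811, -0.126); φ = arcsin(p_z) ≈ -7.24°, λ = atan2(p_y, p_x) ≈ -125.19°.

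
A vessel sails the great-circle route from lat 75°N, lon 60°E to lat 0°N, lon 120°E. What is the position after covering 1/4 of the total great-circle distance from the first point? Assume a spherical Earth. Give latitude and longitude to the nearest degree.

≈ lat 59°N, lon 97°E

Write both endpoints as unit vectors p₁, p₂ with components (cos φ cos λ, cos φ sin λ, sin φ).
The central angle between the endpoints is δ = arccos(p₁·p₂) ≈ 1.441 rad (82.6°).
Interpolate at f = 1/4 with slerp weights a = sin((1−f)δ)/sin δ ≈ 0.890, b = sin(fδ)/sin δ ≈ 0.356.
p = a·p₁ + b·p₂ ≈ (-0.063, 0.507, 0.859); φ = arcsin(p_z) ≈ 59.26°, λ = atan2(p_y, p_x) ≈ 97.03°.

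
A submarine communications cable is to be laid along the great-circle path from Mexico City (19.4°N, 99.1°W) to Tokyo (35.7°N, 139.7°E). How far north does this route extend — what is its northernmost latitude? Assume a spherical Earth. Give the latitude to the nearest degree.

≈ 48°N

The great circle lies in the plane with unit normal n̂ = (p₁ × p₂)/|p₁ × p₂|.
Here n̂_z ≈ -0.669; the vertex latitude is φ_max = arccos|n̂_z| ≈ 48.0°.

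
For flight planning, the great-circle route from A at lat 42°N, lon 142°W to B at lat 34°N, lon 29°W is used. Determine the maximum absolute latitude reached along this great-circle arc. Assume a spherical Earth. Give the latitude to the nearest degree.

The great circle lies in the plane with unit normal n̂ = (p₁ × p₂)/|p₁ × p₂|.
Here n̂_z ≈ +0.572; the vertex latitude is φ_max = arccos|n̂_z| ≈ 55.1°.
Check via Clairaut: cos φ_max = |cos φ₁| · sin C = cos(42.0°)·sin(50.4°) ≈ 0.572, again giving ≈ 55.1°.

≈ 55°N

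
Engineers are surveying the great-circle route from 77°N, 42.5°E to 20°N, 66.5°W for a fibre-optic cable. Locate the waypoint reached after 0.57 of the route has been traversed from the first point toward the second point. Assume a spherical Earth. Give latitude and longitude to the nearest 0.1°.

≈ 51.0°N, 55.8°W

Write both endpoints as unit vectors p₁, p₂ with components (cos φ cos λ, cos φ sin λ, sin φ).
The central angle between the endpoints is δ = arccos(p₁·p₂) ≈ 1.303 rad (74.7°).
Interpolate at f = 0.57 with slerp weights a = sin((1−f)δ)/sin δ ≈ 0.551, b = sin(fδ)/sin δ ≈ 0.701.
p = a·p₁ + b·p₂ ≈ (0.354, -0.521, 0.777); φ = arcsin(p_z) ≈ 50.97°, λ = atan2(p_y, p_x) ≈ -55.77°.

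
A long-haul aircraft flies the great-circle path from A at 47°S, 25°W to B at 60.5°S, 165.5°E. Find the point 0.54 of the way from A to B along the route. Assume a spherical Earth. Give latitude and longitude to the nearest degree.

Convert each endpoint to a unit vector on the sphere (x = cos φ cos λ, y = cos φ sin λ, z = sin φ).
The central angle between the endpoints is δ = arccos(p₁·p₂) ≈ 1.259 rad (72.2°).
Interpolate at f = 0.54 with slerp weights a = sin((1−f)δ)/sin δ ≈ 0.575, b = sin(fδ)/sin δ ≈ 0.661.
p = a·p₁ + b·p₂ ≈ (0.041, -0.084, -0.996); φ = arcsin(p_z) ≈ -84.63°, λ = atan2(p_y, p_x) ≈ -64.32°.

≈ 85°S, 64°W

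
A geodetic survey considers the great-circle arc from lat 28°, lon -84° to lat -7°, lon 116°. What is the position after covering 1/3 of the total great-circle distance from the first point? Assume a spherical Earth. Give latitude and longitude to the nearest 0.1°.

≈ lat 50.7°, lon -144.9°

From cos δ = sin φ₁ sin φ₂ + cos φ₁ cos φ₂ cos Δλ, the central angle is δ ≈ 2.648 rad (151.7°).
Interpolate at f = 1/3 with slerp weights a = sin((1−f)δ)/sin δ ≈ 2.072, b = sin(fδ)/sin δ ≈ 1.631.
p = a·p₁ + b·p₂ ≈ (-0.518, -0.364, 0.774); φ = arcsin(p_z) ≈ 50.69°, λ = atan2(p_y, p_x) ≈ -144.93°.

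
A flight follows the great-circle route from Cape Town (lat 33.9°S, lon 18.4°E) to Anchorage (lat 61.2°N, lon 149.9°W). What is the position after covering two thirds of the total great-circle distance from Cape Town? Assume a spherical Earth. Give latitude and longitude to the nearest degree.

Convert each endpoint to a unit vector on the sphere (x = cos φ cos λ, y = cos φ sin λ, z = sin φ).
The central angle between the endpoints is δ = arccos(p₁·p₂) ≈ 2.647 rad (151.7°).
Interpolate at f = 2/3 with slerp weights a = sin((1−f)δ)/sin δ ≈ 1.628, b = sin(fδ)/sin δ ≈ 2.068.
p = a·p₁ + b·p₂ ≈ (0.420, -0.073, 0.905); φ = arcsin(p_z) ≈ 64.76°, λ = atan2(p_y, p_x) ≈ -9.89°.

≈ lat 65°N, lon 10°W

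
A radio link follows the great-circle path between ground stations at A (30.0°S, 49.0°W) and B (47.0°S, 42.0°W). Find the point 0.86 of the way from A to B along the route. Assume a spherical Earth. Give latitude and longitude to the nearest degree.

≈ (45°S, 43°W)

From cos δ = sin φ₁ sin φ₂ + cos φ₁ cos φ₂ cos Δλ, the central angle is δ ≈ 0.311 rad (17.8°).
Interpolate at f = 0.86 with slerp weights a = sin((1−f)δ)/sin δ ≈ 0.142, b = sin(fδ)/sin δ ≈ 0.864.
p = a·p₁ + b·p₂ ≈ (0.519, -0.487, -0.703); φ = arcsin(p_z) ≈ -44.65°, λ = atan2(p_y, p_x) ≈ -43.21°.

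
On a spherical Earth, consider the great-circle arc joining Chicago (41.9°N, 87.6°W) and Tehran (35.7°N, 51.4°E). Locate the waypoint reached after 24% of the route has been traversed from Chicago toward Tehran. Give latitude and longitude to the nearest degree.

Write both endpoints as unit vectors p₁, p₂ with components (cos φ cos λ, cos φ sin λ, sin φ).
The central angle between the endpoints is δ = arccos(p₁·p₂) ≈ 1.637 rad (93.8°).
Interpolate at f = 0.24 with slerp weights a = sin((1−f)δ)/sin δ ≈ 0.949, b = sin(fδ)/sin δ ≈ 0.384.
p = a·p₁ + b·p₂ ≈ (0.224, -0.462, 0.858); φ = arcsin(p_z) ≈ 59.08°, λ = atan2(p_y, p_x) ≈ -64.15°.

≈ (59°N, 64°W)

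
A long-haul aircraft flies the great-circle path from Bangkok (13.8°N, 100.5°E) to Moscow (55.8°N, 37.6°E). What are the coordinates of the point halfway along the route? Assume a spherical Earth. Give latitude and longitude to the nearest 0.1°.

≈ 38.8°N, 78.3°E

From cos δ = sin φ₁ sin φ₂ + cos φ₁ cos φ₂ cos Δλ, the central angle is δ ≈ 1.109 rad (63.5°).
Interpolate at f = 1/2 with slerp weights a = sin((1−f)δ)/sin δ ≈ 0.588, b = sin(fδ)/sin δ ≈ 0.588.
p = a·p₁ + b·p₂ ≈ (0.158, 0.763, 0.627); φ = arcsin(p_z) ≈ 38.80°, λ = atan2(p_y, p_x) ≈ 78.32°.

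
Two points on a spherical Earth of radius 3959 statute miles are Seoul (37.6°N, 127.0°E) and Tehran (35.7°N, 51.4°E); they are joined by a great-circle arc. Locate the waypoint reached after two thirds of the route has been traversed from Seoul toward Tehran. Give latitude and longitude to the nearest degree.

Write both endpoints as unit vectors p₁, p₂ with components (cos φ cos λ, cos φ sin λ, sin φ).
The central angle between the endpoints is δ = arccos(p₁·p₂) ≈ 1.029 rad (58.9°).
Interpolate at f = 2/3 with slerp weights a = sin((1−f)δ)/sin δ ≈ 0.392, b = sin(fδ)/sin δ ≈ 0.739.
p = a·p₁ + b·p₂ ≈ (0.187, 0.718, 0.671); φ = arcsin(p_z) ≈ 42.13°, λ = atan2(p_y, p_x) ≈ 75.36°.

≈ (42°N, 75°E)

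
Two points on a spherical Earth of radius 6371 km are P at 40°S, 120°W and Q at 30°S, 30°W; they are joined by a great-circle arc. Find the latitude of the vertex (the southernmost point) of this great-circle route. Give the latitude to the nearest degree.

≈ 46°S

The great circle lies in the plane with unit normal n̂ = (p₁ × p₂)/|p₁ × p₂|.
Here n̂_z ≈ +0.701; the vertex latitude is φ_max = arccos|n̂_z| ≈ 45.5°.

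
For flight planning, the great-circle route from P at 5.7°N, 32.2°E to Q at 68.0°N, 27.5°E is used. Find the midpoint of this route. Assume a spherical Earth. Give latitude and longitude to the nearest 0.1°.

≈ 36.9°N, 30.9°E

Convert each endpoint to a unit vector on the sphere (x = cos φ cos λ, y = cos φ sin λ, z = sin φ).
The central angle between the endpoints is δ = arccos(p₁·p₂) ≈ 1.089 rad (62.4°).
Interpolate at f = 1/2 with slerp weights a = sin((1−f)δ)/sin δ ≈ 0.584, b = sin(fδ)/sin δ ≈ 0.584.
p = a·p₁ + b·p₂ ≈ (0.686, 0.411, 0.600); φ = arcsin(p_z) ≈ 36.87°, λ = atan2(p_y, p_x) ≈ 30.92°.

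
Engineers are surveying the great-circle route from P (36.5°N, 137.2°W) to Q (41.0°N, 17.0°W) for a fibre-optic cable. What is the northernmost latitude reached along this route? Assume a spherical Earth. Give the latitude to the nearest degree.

≈ 58°N

The great circle lies in the plane with unit normal n̂ = (p₁ × p₂)/|p₁ × p₂|.
Here n̂_z ≈ +0.526; the vertex latitude is φ_max = arccos|n̂_z| ≈ 58.2°.
Check via Clairaut: cos φ_max = |cos φ₁| · sin C = cos(36.5°)·sin(40.9°) ≈ 0.526, again giving ≈ 58.2°.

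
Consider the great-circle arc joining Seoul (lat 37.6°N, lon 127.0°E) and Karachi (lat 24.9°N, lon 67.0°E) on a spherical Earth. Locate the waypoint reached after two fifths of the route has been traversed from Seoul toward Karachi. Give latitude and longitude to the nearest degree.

Convert each endpoint to a unit vector on the sphere (x = cos φ cos λ, y = cos φ sin λ, z = sin φ).
The central angle between the endpoints is δ = arccos(p₁·p₂) ≈ 0.907 rad (52.0°).
Interpolate at f = 2/5 with slerp weights a = sin((1−f)δ)/sin δ ≈ 0.657, b = sin(fδ)/sin δ ≈ 0.451.
p = a·p₁ + b·p₂ ≈ (-0.154, 0.792, 0.591); φ = arcsin(p_z) ≈ 36.21°, λ = atan2(p_y, p_x) ≈ 100.98°.

≈ lat 36°N, lon 101°E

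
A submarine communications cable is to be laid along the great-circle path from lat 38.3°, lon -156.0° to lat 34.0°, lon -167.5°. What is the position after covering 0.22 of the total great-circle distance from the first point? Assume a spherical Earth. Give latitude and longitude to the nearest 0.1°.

Convert each endpoint to a unit vector on the sphere (x = cos φ cos λ, y = cos φ sin λ, z = sin φ).
The central angle between the endpoints is δ = arccos(p₁·p₂) ≈ 0.178 rad (10.2°).
Interpolate at f = 0.22 with slerp weights a = sin((1−f)δ)/sin δ ≈ 0.782, b = sin(fδ)/sin δ ≈ 0.221.
p = a·p₁ + b·p₂ ≈ (-0.739, -0.289, 0.608); φ = arcsin(p_z) ≈ 37.45°, λ = atan2(p_y, p_x) ≈ -158.64°.

≈ lat 37.5°, lon -158.6°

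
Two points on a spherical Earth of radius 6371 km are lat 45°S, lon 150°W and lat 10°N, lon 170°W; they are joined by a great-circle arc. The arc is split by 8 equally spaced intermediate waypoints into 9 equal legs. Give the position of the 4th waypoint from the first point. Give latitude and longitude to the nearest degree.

≈ lat 21°S, lon 161°W

Convert each endpoint to a unit vector on the sphere (x = cos φ cos λ, y = cos φ sin λ, z = sin φ).
The central angle between the endpoints is δ = arccos(p₁·p₂) ≈ 1.010 rad (57.9°).
Interpolate at f = 4/9 with slerp weights a = sin((1−f)δ)/sin δ ≈ 0.628, b = sin(fδ)/sin δ ≈ 0.513.
p = a·p₁ + b·p₂ ≈ (-0.882, -0.310, -0.355); φ = arcsin(p_z) ≈ -20.82°, λ = atan2(p_y, p_x) ≈ -160.64°.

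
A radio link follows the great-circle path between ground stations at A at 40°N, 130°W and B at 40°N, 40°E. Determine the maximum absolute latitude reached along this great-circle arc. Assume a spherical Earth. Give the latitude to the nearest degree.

The great circle lies in the plane with unit normal n̂ = (p₁ × p₂)/|p₁ × p₂|.
Here n̂_z ≈ +0.103; the vertex latitude is φ_max = arccos|n̂_z| ≈ 84.1°.
Check via Clairaut: cos φ_max = |cos φ₁| · sin C = cos(40.0°)·sin(7.8°) ≈ 0.103, again giving ≈ 84.1°.

≈ 84°N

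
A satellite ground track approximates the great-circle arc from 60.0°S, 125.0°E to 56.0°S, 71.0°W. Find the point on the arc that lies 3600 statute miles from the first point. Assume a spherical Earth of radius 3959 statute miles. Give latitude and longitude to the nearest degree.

Convert each endpoint to a unit vector on the sphere (x = cos φ cos λ, y = cos φ sin λ, z = sin φ).
The central angle between the endpoints is δ = arccos(p₁·p₂) ≈ 1.105 rad (63.3°). The total great-circle distance is δ·R ≈ 1.105 × 3959 ≈ 4374 mi, so the target fraction is f = 3600/4374 ≈ 0.823.
Interpolate at f ≈ 0.823 with slerp weights a = sin((1−f)δ)/sin δ ≈ 0.218, b = sin(fδ)/sin δ ≈ 0.883.
p = a·p₁ + b·p₂ ≈ (0.098, -0.378, -0.921); φ = arcsin(p_z) ≈ -67.02°, λ = atan2(p_y, p_x) ≈ -75.40°.

≈ 67°S, 75°W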